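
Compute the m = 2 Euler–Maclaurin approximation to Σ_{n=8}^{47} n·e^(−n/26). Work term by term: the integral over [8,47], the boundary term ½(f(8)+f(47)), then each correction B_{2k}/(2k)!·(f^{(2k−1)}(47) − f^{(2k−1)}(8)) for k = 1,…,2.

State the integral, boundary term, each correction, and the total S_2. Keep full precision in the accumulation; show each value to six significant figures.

The integral term ∫_8^47 x·e^(−x/26) dx = 338.532.
Endpoint term: (f(8) + f(47))/2 = (5.88113 + 7.70952)/2 = 6.79532.
Integral + boundary = 345.327.
Order-1 term: 1/12 · (-0.132488 − 0.508944) = -0.0534526.
Running total after k=1: 345.274.
Order-2 term: −1/720 · (0.000289315 − 0.00292785) = 3.66463e-06.

S_2 ≈ 345.274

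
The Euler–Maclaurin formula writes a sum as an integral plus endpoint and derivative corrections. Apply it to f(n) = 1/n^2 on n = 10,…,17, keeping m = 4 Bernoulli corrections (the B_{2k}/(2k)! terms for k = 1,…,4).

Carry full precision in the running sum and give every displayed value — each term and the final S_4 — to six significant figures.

S_4 ≈ 0.0480390

∫_10^17 1/x^2 dx evaluates to 0.0411765.
Endpoint term: (f(10) + f(17))/2 = (0.0100000 + 0.00346021)/2 = 0.00673010.
Integral + boundary = 0.0479066.
Order-1 term: 1/12 · (-0.000407083 − (-0.00200000)) = 0.000132743.
Partial sum through k=1: 0.0480393.
Order-2 term: −1/720 · (-1.69031e-05 − (-0.000240000)) = -3.09857e-07.
Partial sum through k=2: 0.0480390.
Order-3 term: 1/30240 · (-1.75465e-06 − (-7.20000e-05)) = 2.32293e-09.
Partial sum through k=3: 0.0480390.
Order-4 term: −1/1209600 · (-3.40001e-07 − (-4.03200e-05)) = -3.30522e-11.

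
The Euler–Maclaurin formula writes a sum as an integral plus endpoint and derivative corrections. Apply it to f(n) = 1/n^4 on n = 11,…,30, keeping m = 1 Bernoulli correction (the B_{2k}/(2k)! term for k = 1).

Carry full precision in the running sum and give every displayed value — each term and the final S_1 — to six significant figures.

S_1 ≈ 0.000274917

The integral term ∫_11^30 1/x^4 dx = 0.000238093.
Boundary: ½(f(11) + f(30)) = ½(6.83013e-05 + 1.23457e-06) = 3.47680e-05.
Running total after boundary: 0.000272861.
k=1: B_{2}/(2)! × [f^{(1)}(30) − f^{(1)}(11)] = 1/12 × (-1.64609e-07 − (-2.48369e-05)) = 2.05602e-06.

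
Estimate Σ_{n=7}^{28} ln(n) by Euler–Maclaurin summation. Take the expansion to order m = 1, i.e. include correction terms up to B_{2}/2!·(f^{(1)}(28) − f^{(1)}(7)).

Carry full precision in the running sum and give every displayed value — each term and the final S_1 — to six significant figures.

S_1 ≈ 61.3105

∫_7^28 ln(x) dx evaluates to 58.6804.
Endpoint term: (f(7) + f(28))/2 = (1.94591 + 3.33220)/2 = 2.63906.
So far: 61.3194.
Correction k=1: B_{2}/2! · (f^{(1)}(28) − f^{(1)}(7)) = 1/12 · (0.0357143 − 0.142857) = -0.00892857.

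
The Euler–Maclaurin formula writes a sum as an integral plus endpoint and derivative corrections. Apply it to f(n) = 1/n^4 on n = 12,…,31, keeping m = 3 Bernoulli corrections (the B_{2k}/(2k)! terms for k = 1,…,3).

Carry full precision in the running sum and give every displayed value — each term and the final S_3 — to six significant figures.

∫_12^31 1/x^4 dx evaluates to 0.000181712.
½[f(12) + f(31)] = ½[4.82253e-05 + 1.08281e-06] = 2.46541e-05.
Integral + boundary = 0.000206366.
Order-1 term: 1/12 · (-1.39718e-07 − (-1.60751e-05)) = 1.32795e-06.
Running total after k=1: 0.000207694.
Order-2 term: −1/720 · (-4.36164e-09 − (-3.34898e-06)) = -4.64530e-09.
Running total after k=2: 0.000207690.
Order-3 term: 1/30240 · (-2.54164e-10 − (-1.30238e-06)) = 4.30598e-11.

S_3 ≈ 0.000207690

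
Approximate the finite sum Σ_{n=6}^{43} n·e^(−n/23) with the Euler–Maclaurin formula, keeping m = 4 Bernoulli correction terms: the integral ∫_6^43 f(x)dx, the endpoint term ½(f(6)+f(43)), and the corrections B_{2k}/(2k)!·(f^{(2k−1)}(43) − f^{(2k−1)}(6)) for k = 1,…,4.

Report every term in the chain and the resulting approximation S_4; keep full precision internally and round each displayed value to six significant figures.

S_4 ≈ 285.351

Integral: ∫_6^43 x·e^(−x/23) dx = 279.783.
Boundary: ½(f(6) + f(43)) = ½(4.62229 + 6.63020) = 5.62624.
So far: 285.409.
k=1: B_{2}/(2)! × [f^{(1)}(43) − f^{(1)}(6)] = 1/12 × (-0.134079 − 0.569412) = -0.0586243.
After k=1: 285.351.
k=2: B_{4}/(4)! × [f^{(3)}(43) − f^{(3)}(6)] = −1/720 × (0.000329494 − 0.00398899) = 5.08263e-06.
After k=2: 285.351.
k=3: B_{6}/(6)! × [f^{(5)}(43) − f^{(5)}(6)] = 1/30240 × (1.72485e-06 − 1.30465e-05) = -3.74392e-10.
After k=3: 285.351.
k=4: B_{8}/(8)! × [f^{(7)}(43) − f^{(7)}(6)] = −1/1209600 × (5.34374e-09 − 3.50706e-08) = 2.45757e-14.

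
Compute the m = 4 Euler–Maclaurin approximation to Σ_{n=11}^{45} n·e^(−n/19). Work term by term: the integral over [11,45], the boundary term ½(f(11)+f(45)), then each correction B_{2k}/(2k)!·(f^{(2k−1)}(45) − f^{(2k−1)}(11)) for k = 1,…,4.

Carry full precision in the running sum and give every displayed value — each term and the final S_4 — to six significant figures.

Integral: ∫_11^45 x·e^(−x/19) dx = 205.626.
Boundary: ½(f(11) + f(45)) = ½(6.16537 + 4.21328) = 5.18932.
So far: 210.815.
Correction k=1: B_{2}/2! · (f^{(1)}(45) − f^{(1)}(11)) = 1/12 · (-0.128123 − 0.235995) = -0.0303432.
Partial sum through k=1: 210.785.
Correction k=2: B_{4}/4! · (f^{(3)}(45) − f^{(3)}(11)) = −1/720 · (0.000163805 − 0.00375892) = 4.99322e-06.
Partial sum through k=2: 210.785.
Correction k=3: B_{6}/6! · (f^{(5)}(45) − f^{(5)}(11)) = 1/30240 · (1.89064e-06 − 1.90142e-05) = -5.66255e-10.
Partial sum through k=3: 210.785.
Correction k=4: B_{8}/8! · (f^{(7)}(45) − f^{(7)}(11)) = −1/1209600 · (9.21755e-09 − 7.64982e-08) = 5.56222e-14.

S_4 ≈ 210.785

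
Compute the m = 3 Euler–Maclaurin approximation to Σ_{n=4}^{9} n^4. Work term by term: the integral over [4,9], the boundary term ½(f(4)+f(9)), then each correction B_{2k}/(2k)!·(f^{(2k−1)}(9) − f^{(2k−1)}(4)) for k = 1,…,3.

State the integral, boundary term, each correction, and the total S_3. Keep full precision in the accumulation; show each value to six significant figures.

S_3 ≈ 15235.0

Integral: ∫_4^9 x^4 dx = 11605.0.
Endpoint term: (f(4) + f(9))/2 = (256.000 + 6561.00)/2 = 3408.50.
Running total after boundary: 15013.5.
Correction k=1: B_{2}/2! · (f^{(1)}(9) − f^{(1)}(4)) = 1/12 · (2916.00 − 256.000) = 221.667.
Running total after k=1: 15235.2.
Correction k=2: B_{4}/4! · (f^{(3)}(9) − f^{(3)}(4)) = −1/720 · (216.000 − 96.0000) = -0.166667.
Running total after k=2: 15235.0.
Correction k=3: B_{6}/6! · (f^{(5)}(9) − f^{(5)}(4)) = 1/30240 · (0.00000 − 0.00000) = 0.00000.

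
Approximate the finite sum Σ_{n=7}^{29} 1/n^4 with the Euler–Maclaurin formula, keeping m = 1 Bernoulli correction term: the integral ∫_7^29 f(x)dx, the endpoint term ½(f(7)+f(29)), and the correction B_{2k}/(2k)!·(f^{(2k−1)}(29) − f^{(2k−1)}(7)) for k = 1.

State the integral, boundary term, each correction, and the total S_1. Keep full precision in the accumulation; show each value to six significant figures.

The integral term ∫_7^29 1/x^4 dx = 0.000958150.
Endpoint term: (f(7) + f(29))/2 = (0.000416493 + 1.41387e-06)/2 = 0.000208953.
Running total after boundary: 0.00116710.
Correction k=1: B_{2}/2! · (f^{(1)}(29) − f^{(1)}(7)) = 1/12 · (-1.95016e-07 − (-0.000237996)) = 1.98168e-05.

S_1 ≈ 0.00118692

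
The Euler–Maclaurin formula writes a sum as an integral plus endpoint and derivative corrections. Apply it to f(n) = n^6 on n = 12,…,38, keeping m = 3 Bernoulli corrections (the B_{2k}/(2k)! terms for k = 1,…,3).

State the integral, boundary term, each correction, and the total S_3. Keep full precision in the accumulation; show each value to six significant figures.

The integral term ∫_12^38 x^6 dx = 1.63400e+10.
Boundary: ½(f(12) + f(38)) = ½(2.98598e+06 + 3.01094e+09) = 1.50696e+09.
So far: 1.78469e+10.
Order-1 term: 1/12 · (4.75411e+08 − 1.49299e+06) = 3.94932e+07.
After k=1: 1.78864e+10.
Order-2 term: −1/720 · (6.58464e+06 − 207360) = -8857.33.
After k=2: 1.78864e+10.
Order-3 term: 1/30240 · (27360.0 − 8640.00) = 0.619048.

S_3 ≈ 1.78864e+10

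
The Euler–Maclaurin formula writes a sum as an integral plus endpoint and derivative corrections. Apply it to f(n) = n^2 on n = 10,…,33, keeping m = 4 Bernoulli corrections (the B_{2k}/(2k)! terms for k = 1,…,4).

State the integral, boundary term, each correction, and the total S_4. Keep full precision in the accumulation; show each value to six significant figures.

S_4 ≈ 12244.0

The integral term ∫_10^33 x^2 dx = 11645.7.
Boundary: ½(f(10) + f(33)) = ½(100.000 + 1089.00) = 594.500.
Integral + boundary = 12240.2.
k=1: B_{2}/(2)! × [f^{(1)}(33) − f^{(1)}(10)] = 1/12 × (66.0000 − 20.0000) = 3.83333.
Partial sum through k=1: 12244.0.
k=2: B_{4}/(4)! × [f^{(3)}(33) − f^{(3)}(10)] = −1/720 × (0.00000 − 0.00000) = 0.00000.
Partial sum through k=2: 12244.0.
k=3: B_{6}/(6)! × [f^{(5)}(33) − f^{(5)}(10)] = 1/30240 × (0.00000 − 0.00000) = 0.00000.
Partial sum through k=3: 12244.0.
k=4: B_{8}/(8)! × [f^{(7)}(33) − f^{(7)}(10)] = −1/1209600 × (0.00000 − 0.00000) = 0.00000.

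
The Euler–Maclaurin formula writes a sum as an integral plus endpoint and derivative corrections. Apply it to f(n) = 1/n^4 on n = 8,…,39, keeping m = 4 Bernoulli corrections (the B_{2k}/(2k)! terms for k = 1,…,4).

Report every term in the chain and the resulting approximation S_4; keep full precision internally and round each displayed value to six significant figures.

S_4 ≈ 0.000777800

∫_8^39 1/x^4 dx evaluates to 0.000645422.
Endpoint term: (f(8) + f(39))/2 = (0.000244141 + 4.32257e-07)/2 = 0.000122286.
Integral + boundary = 0.000767709.
k=1: B_{2}/(2)! × [f^{(1)}(39) − f^{(1)}(8)] = 1/12 × (-4.43340e-08 − (-0.000122070)) = 1.01688e-05.
Partial sum through k=1: 0.000777878.
k=2: B_{4}/(4)! × [f^{(3)}(39) − f^{(3)}(8)] = −1/720 × (-8.74438e-10 − (-5.72205e-05)) = -7.94716e-08.
Partial sum through k=2: 0.000777798.
k=3: B_{6}/(6)! × [f^{(5)}(39) − f^{(5)}(8)] = 1/30240 × (-3.21950e-11 − (-5.00679e-05)) = 1.65568e-09.
Partial sum through k=3: 0.000777800.
k=4: B_{8}/(8)! × [f^{(7)}(39) − f^{(7)}(8)] = −1/1209600 × (-1.90503e-12 − (-7.04080e-05)) = -5.82077e-11.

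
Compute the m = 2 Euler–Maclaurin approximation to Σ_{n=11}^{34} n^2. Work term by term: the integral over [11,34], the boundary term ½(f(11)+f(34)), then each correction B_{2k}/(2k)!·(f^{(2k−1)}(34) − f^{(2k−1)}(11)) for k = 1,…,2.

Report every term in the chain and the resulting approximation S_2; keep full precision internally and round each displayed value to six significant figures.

S_2 ≈ 13300.0

The integral term ∫_11^34 x^2 dx = 12657.7.
Boundary: ½(f(11) + f(34)) = ½(121.000 + 1156.00) = 638.500.
So far: 13296.2.
k=1: B_{2}/(2)! × [f^{(1)}(34) − f^{(1)}(11)] = 1/12 × (68.0000 − 22.0000) = 3.83333.
Partial sum through k=1: 13300.0.
k=2: B_{4}/(4)! × [f^{(3)}(34) − f^{(3)}(11)] = −1/720 × (0.00000 − 0.00000) = 0.00000.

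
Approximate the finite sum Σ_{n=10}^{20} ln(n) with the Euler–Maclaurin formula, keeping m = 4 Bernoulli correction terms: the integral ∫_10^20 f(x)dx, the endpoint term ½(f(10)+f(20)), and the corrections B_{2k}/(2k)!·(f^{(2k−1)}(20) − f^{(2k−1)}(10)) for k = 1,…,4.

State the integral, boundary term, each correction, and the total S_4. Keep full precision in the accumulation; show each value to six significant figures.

The integral term ∫_10^20 ln(x) dx = 26.8888.
Endpoint term: (f(10) + f(20))/2 = (2.30259 + 2.99573)/2 = 2.64916.
So far: 29.5380.
Correction k=1: B_{2}/2! · (f^{(1)}(20) − f^{(1)}(10)) = 1/12 · (0.0500000 − 0.100000) = -0.00416667.
Partial sum through k=1: 29.5338.
Correction k=2: B_{4}/4! · (f^{(3)}(20) − f^{(3)}(10)) = −1/720 · (0.000250000 − 0.00200000) = 2.43056e-06.
Partial sum through k=2: 29.5338.
Correction k=3: B_{6}/6! · (f^{(5)}(20) − f^{(5)}(10)) = 1/30240 · (7.50000e-06 − 0.000240000) = -7.68849e-09.
Partial sum through k=3: 29.5338.
Correction k=4: B_{8}/8! · (f^{(7)}(20) − f^{(7)}(10)) = −1/1209600 · (5.62500e-07 − 7.20000e-05) = 5.90588e-11.

S_4 ≈ 29.5338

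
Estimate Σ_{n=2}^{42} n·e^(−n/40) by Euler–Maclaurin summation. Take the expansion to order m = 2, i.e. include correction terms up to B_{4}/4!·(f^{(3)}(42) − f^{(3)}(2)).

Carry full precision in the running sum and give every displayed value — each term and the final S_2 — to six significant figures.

S_2 ≈ 458.493

The integral term ∫_2^42 x·e^(−x/40) dx = 450.270.
½[f(2) + f(42)] = ½[1.90246 + 14.6974] = 8.29992.
So far: 458.570.
Order-1 term: 1/12 · (-0.0174969 − 0.903668) = -0.0767637.
Partial sum through k=1: 458.493.
Order-2 term: −1/720 · (0.000426487 − 0.00175383) = 1.84353e-06.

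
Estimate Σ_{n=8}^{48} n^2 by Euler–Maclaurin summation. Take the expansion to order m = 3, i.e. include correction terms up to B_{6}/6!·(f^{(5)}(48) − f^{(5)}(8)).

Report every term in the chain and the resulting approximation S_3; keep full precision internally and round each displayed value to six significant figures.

S_3 ≈ 37884.0

The integral term ∫_8^48 x^2 dx = 36693.3.
½[f(8) + f(48)] = ½[64.0000 + 2304.00] = 1184.00.
So far: 37877.3.
k=1: B_{2}/(2)! × [f^{(1)}(48) − f^{(1)}(8)] = 1/12 × (96.0000 − 16.0000) = 6.66667.
Running total after k=1: 37884.0.
k=2: B_{4}/(4)! × [f^{(3)}(48) − f^{(3)}(8)] = −1/720 × (0.00000 − 0.00000) = 0.00000.
Running total after k=2: 37884.0.
k=3: B_{6}/(6)! × [f^{(5)}(48) − f^{(5)}(8)] = 1/30240 × (0.00000 − 0.00000) = 0.00000.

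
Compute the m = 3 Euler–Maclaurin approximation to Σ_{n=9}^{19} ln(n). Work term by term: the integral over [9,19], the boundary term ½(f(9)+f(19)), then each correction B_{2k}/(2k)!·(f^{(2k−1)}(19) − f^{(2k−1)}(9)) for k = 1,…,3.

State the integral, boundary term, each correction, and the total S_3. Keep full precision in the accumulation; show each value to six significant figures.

∫_9^19 ln(x) dx evaluates to 26.1693.
Boundary: ½(f(9) + f(19)) = ½(2.19722 + 2.94444) = 2.57083.
Integral + boundary = 28.7402.
Correction k=1: B_{2}/2! · (f^{(1)}(19) − f^{(1)}(9)) = 1/12 · (0.0526316 − 0.111111) = -0.00487329.
Partial sum through k=1: 28.7353.
Correction k=2: B_{4}/4! · (f^{(3)}(19) − f^{(3)}(9)) = −1/720 · (0.000291588 − 0.00274348) = 3.40541e-06.
Partial sum through k=2: 28.7353.
Correction k=3: B_{6}/6! · (f^{(5)}(19) − f^{(5)}(9)) = 1/30240 · (9.69267e-06 − 0.000406442) = -1.31200e-08.

S_3 ≈ 28.7353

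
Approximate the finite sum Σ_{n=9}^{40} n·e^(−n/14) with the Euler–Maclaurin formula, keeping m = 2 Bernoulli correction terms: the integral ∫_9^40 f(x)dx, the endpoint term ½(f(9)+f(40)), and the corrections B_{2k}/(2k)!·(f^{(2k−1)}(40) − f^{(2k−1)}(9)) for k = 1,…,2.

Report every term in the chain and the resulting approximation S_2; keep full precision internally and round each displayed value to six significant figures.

Integral: ∫_9^40 x·e^(−x/14) dx = 125.885.
Boundary: ½(f(9) + f(40)) = ½(4.73209 + 2.29730) = 3.51470.
Integral + boundary = 129.399.
k=1: B_{2}/(2)! × [f^{(1)}(40) − f^{(1)}(9)] = 1/12 × (-0.106661 − 0.187781) = -0.0245368.
Partial sum through k=1: 129.375.
k=2: B_{4}/(4)! × [f^{(3)}(40) − f^{(3)}(9)] = −1/720 × (4.18605e-05 − 0.00632325) = 8.72416e-06.

S_2 ≈ 129.375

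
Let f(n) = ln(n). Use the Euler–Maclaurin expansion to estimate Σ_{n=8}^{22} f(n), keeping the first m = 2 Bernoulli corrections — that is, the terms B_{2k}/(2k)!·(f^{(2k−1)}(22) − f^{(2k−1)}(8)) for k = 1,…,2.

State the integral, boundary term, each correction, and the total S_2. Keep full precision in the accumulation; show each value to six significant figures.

The integral term ∫_8^22 ln(x) dx = 37.3674.
Endpoint term: (f(8) + f(22))/2 = (2.07944 + 3.09104)/2 = 2.58524.
So far: 39.9526.
Order-1 term: 1/12 · (0.0454545 − 0.125000) = -0.00662879.
After k=1: 39.9460.
Order-2 term: −1/720 · (0.000187829 − 0.00390625) = 5.16447e-06.

S_2 ≈ 39.9460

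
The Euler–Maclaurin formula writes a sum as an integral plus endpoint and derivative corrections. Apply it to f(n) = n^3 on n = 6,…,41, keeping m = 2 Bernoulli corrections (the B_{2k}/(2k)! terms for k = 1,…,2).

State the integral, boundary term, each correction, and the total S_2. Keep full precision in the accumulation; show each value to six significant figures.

∫_6^41 x^3 dx evaluates to 706116.
Endpoint term: (f(6) + f(41))/2 = (216.000 + 68921.0)/2 = 34568.5.
Integral + boundary = 740685.
k=1: B_{2}/(2)! × [f^{(1)}(41) − f^{(1)}(6)] = 1/12 × (5043.00 − 108.000) = 411.250.
Running total after k=1: 741096.
k=2: B_{4}/(4)! × [f^{(3)}(41) − f^{(3)}(6)] = −1/720 × (6.00000 − 6.00000) = 0.00000.

S_2 ≈ 741096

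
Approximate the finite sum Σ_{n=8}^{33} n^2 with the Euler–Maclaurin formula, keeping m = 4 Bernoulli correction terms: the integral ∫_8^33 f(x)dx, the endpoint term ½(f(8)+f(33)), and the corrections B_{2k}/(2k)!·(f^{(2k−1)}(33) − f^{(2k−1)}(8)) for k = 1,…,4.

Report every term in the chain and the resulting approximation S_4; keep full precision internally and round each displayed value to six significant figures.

Integral: ∫_8^33 x^2 dx = 11808.3.
Endpoint term: (f(8) + f(33))/2 = (64.0000 + 1089.00)/2 = 576.500.
Running total after boundary: 12384.8.
k=1: B_{2}/(2)! × [f^{(1)}(33) − f^{(1)}(8)] = 1/12 × (66.0000 − 16.0000) = 4.16667.
Running total after k=1: 12389.0.
k=2: B_{4}/(4)! × [f^{(3)}(33) − f^{(3)}(8)] = −1/720 × (0.00000 − 0.00000) = 0.00000.
Running total after k=2: 12389.0.
k=3: B_{6}/(6)! × [f^{(5)}(33) − f^{(5)}(8)] = 1/30240 × (0.00000 − 0.00000) = 0.00000.
Running total after k=3: 12389.0.
k=4: B_{8}/(8)! × [f^{(7)}(33) − f^{(7)}(8)] = −1/1209600 × (0.00000 − 0.00000) = 0.00000.

S_4 ≈ 12389.0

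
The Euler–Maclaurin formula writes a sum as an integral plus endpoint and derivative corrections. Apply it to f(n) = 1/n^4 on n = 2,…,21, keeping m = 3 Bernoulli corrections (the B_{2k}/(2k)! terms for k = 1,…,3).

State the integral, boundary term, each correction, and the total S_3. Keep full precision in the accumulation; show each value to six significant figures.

Integral: ∫_2^21 1/x^4 dx = 0.0416307.
Boundary: ½(f(2) + f(21)) = ½(0.0625000 + 5.14189e-06) = 0.0312526.
So far: 0.0728832.
Order-1 term: 1/12 · (-9.79408e-07 − (-0.125000)) = 0.0104166.
Partial sum through k=1: 0.0832998.
Order-2 term: −1/720 · (-6.66264e-08 − (-0.937500)) = -0.00130208.
Partial sum through k=2: 0.0819977.
Order-3 term: 1/30240 · (-8.46049e-09 − (-13.1250)) = 0.000434028.

S_3 ≈ 0.0824318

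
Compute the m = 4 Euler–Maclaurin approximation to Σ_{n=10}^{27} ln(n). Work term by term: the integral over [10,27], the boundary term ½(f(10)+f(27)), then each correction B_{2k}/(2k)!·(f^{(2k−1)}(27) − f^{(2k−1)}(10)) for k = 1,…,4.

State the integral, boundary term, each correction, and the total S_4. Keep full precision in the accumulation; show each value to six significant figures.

Integral: ∫_10^27 ln(x) dx = 48.9617.
Boundary: ½(f(10) + f(27)) = ½(2.30259 + 3.29584) = 2.79921.
Integral + boundary = 51.7610.
Order-1 term: 1/12 · (0.0370370 − 0.100000) = -0.00524691.
Partial sum through k=1: 51.7557.
Order-2 term: −1/720 · (0.000101611 − 0.00200000) = 2.63665e-06.
Partial sum through k=2: 51.7557.
Order-3 term: 1/30240 · (1.67260e-06 − 0.000240000) = -7.88120e-09.
Partial sum through k=3: 51.7557.
Order-4 term: −1/1209600 · (6.88313e-08 − 7.20000e-05) = 5.94669e-11.

S_4 ≈ 51.7557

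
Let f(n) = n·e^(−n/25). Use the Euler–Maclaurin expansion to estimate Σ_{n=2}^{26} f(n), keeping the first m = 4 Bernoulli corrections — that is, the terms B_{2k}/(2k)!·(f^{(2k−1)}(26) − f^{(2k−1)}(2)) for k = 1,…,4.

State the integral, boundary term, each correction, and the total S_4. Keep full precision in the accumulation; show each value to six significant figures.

S_4 ≈ 177.895

∫_2^26 x·e^(−x/25) dx evaluates to 172.449.
Endpoint term: (f(2) + f(26))/2 = (1.84623 + 9.18982)/2 = 5.51803.
So far: 177.967.
Correction k=1: B_{2}/2! · (f^{(1)}(26) − f^{(1)}(2)) = 1/12 · (-0.0141382 − 0.849267) = -0.0719504.
After k=1: 177.895.
Correction k=2: B_{4}/4! · (f^{(3)}(26) − f^{(3)}(2)) = −1/720 · (0.00110843 − 0.00431280) = 4.45051e-06.
After k=2: 177.895.
Correction k=3: B_{6}/6! · (f^{(5)}(26) − f^{(5)}(2)) = 1/30240 · (3.58318e-06 − 1.16268e-05) = -2.65994e-10.
After k=3: 177.895.
Correction k=4: B_{8}/8! · (f^{(7)}(26) − f^{(7)}(2)) = −1/1209600 · (8.62859e-09 − 2.61651e-08) = 1.44978e-14.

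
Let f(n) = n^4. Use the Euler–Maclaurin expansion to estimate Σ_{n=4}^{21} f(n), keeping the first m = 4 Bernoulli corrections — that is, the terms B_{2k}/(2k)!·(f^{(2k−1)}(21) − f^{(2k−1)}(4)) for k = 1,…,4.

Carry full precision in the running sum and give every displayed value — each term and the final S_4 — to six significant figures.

S_4 ≈ 917049

∫_4^21 x^4 dx evaluates to 816615.
½[f(4) + f(21)] = ½[256.000 + 194481] = 97368.5.
Integral + boundary = 913984.
Order-1 term: 1/12 · (37044.0 − 256.000) = 3065.67.
Running total after k=1: 917050.
Order-2 term: −1/720 · (504.000 − 96.0000) = -0.566667.
Running total after k=2: 917049.
Order-3 term: 1/30240 · (0.00000 − 0.00000) = 0.00000.
Running total after k=3: 917049.
Order-4 term: −1/1209600 · (0.00000 − 0.00000) = 0.00000.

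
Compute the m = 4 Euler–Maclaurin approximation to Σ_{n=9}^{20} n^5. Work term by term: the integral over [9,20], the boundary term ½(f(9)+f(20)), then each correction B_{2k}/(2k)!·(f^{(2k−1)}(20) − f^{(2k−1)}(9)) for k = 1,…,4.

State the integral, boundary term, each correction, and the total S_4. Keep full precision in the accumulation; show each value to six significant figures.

S_4 ≈ 1.22715e+07

∫_9^20 x^5 dx evaluates to 1.05781e+07.
½[f(9) + f(20)] = ½[59049.0 + 3.20000e+06] = 1.62952e+06.
So far: 1.22076e+07.
Correction k=1: B_{2}/2! · (f^{(1)}(20) − f^{(1)}(9)) = 1/12 · (800000 − 32805.0) = 63932.9.
Partial sum through k=1: 1.22716e+07.
Correction k=2: B_{4}/4! · (f^{(3)}(20) − f^{(3)}(9)) = −1/720 · (24000.0 − 4860.00) = -26.5833.
Partial sum through k=2: 1.22715e+07.
Correction k=3: B_{6}/6! · (f^{(5)}(20) − f^{(5)}(9)) = 1/30240 · (120.000 − 120.000) = 0.00000.
Partial sum through k=3: 1.22715e+07.
Correction k=4: B_{8}/8! · (f^{(7)}(20) − f^{(7)}(9)) = −1/1209600 · (0.00000 − 0.00000) = 0.00000.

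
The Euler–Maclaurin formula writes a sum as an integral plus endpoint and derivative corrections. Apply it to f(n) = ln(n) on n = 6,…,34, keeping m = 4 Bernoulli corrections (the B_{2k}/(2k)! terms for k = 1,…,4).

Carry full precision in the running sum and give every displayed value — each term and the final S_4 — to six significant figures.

S_4 ≈ 83.7933

∫_6^34 ln(x) dx evaluates to 81.1457.
Endpoint term: (f(6) + f(34))/2 = (1.79176 + 3.52636)/2 = 2.65906.
So far: 83.8048.
k=1: B_{2}/(2)! × [f^{(1)}(34) − f^{(1)}(6)] = 1/12 × (0.0294118 − 0.166667) = -0.0114379.
Partial sum through k=1: 83.7933.
k=2: B_{4}/(4)! × [f^{(3)}(34) − f^{(3)}(6)] = −1/720 × (5.08854e-05 − 0.00925926) = 1.27894e-05.
Partial sum through k=2: 83.7933.
k=3: B_{6}/(6)! × [f^{(5)}(34) − f^{(5)}(6)] = 1/30240 × (5.28222e-07 − 0.00308642) = -1.02047e-07.
Partial sum through k=3: 83.7933.
k=4: B_{8}/(8)! × [f^{(7)}(34) − f^{(7)}(6)] = −1/1209600 × (1.37082e-08 − 0.00257202) = 2.12633e-09.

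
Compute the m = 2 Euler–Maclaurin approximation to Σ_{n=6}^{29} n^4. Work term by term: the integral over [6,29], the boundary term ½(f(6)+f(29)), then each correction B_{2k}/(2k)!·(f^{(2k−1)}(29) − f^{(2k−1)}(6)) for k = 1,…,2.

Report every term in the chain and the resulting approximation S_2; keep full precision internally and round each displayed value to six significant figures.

The integral term ∫_6^29 x^4 dx = 4.10067e+06.
½[f(6) + f(29)] = ½[1296.00 + 707281] = 354288.
Integral + boundary = 4.45496e+06.
k=1: B_{2}/(2)! × [f^{(1)}(29) − f^{(1)}(6)] = 1/12 × (97556.0 − 864.000) = 8057.67.
After k=1: 4.46302e+06.
k=2: B_{4}/(4)! × [f^{(3)}(29) − f^{(3)}(6)] = −1/720 × (696.000 − 144.000) = -0.766667.

S_2 ≈ 4.46302e+06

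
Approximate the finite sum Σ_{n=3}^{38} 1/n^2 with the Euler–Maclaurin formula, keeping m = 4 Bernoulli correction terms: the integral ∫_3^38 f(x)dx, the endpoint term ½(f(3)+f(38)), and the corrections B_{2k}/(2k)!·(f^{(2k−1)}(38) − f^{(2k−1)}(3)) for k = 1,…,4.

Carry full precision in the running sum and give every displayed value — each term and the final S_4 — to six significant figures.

S_4 ≈ 0.368961

The integral term ∫_3^38 1/x^2 dx = 0.307018.
Boundary: ½(f(3) + f(38)) = ½(0.111111 + 0.000692521) = 0.0559018.
Integral + boundary = 0.362919.
k=1: B_{2}/(2)! × [f^{(1)}(38) − f^{(1)}(3)] = 1/12 × (-3.64485e-05 − (-0.0740741)) = 0.00616980.
Partial sum through k=1: 0.369089.
k=2: B_{4}/(4)! × [f^{(3)}(38) − f^{(3)}(3)] = −1/720 × (-3.02896e-07 − (-0.0987654)) = -0.000137174.
Partial sum through k=2: 0.368952.
k=3: B_{6}/(6)! × [f^{(5)}(38) − f^{(5)}(3)] = 1/30240 × (-6.29285e-09 − (-0.329218)) = 1.08868e-05.
Partial sum through k=3: 0.368963.
k=4: B_{8}/(8)! × [f^{(7)}(38) − f^{(7)}(3)] = −1/1209600 × (-2.44044e-10 − (-2.04847)) = -1.69351e-06.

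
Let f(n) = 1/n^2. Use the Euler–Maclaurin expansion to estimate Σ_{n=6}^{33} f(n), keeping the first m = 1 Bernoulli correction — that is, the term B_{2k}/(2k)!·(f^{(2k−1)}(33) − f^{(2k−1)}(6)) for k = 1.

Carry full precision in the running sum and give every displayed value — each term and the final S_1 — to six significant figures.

∫_6^33 1/x^2 dx evaluates to 0.136364.
½[f(6) + f(33)] = ½[0.0277778 + 0.000918274] = 0.0143480.
So far: 0.150712.
Order-1 term: 1/12 · (-5.56529e-05 − (-0.00925926)) = 0.000766967.

S_1 ≈ 0.151479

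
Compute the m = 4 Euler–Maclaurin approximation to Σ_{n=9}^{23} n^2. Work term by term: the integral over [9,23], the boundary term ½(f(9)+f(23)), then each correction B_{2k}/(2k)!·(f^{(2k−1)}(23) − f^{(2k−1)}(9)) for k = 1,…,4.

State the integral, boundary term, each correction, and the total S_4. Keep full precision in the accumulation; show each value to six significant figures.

S_4 ≈ 4120.00

Integral: ∫_9^23 x^2 dx = 3812.67.
Boundary: ½(f(9) + f(23)) = ½(81.0000 + 529.000) = 305.000.
So far: 4117.67.
Order-1 term: 1/12 · (46.0000 − 18.0000) = 2.33333.
Running total after k=1: 4120.00.
Order-2 term: −1/720 · (0.00000 − 0.00000) = 0.00000.
Running total after k=2: 4120.00.
Order-3 term: 1/30240 · (0.00000 − 0.00000) = 0.00000.
Running total after k=3: 4120.00.
Order-4 term: −1/1209600 · (0.00000 − 0.00000) = 0.00000.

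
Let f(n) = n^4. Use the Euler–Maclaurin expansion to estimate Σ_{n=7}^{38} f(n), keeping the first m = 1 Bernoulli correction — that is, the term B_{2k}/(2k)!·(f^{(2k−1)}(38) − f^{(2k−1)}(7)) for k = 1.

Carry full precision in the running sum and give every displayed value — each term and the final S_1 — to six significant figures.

S_1 ≈ 1.69056e+07

The integral term ∫_7^38 x^4 dx = 1.58437e+07.
½[f(7) + f(38)] = ½[2401.00 + 2.08514e+06] = 1.04377e+06.
Running total after boundary: 1.68874e+07.
Order-1 term: 1/12 · (219488 − 1372.00) = 18176.3.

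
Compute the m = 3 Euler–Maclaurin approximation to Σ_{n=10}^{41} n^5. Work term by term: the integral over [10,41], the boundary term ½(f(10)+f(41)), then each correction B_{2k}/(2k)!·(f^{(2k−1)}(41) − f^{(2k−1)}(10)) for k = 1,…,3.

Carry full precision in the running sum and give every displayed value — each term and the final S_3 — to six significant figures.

S_3 ≈ 8.50669e+08

∫_10^41 x^5 dx evaluates to 7.91517e+08.
Endpoint term: (f(10) + f(41))/2 = (100000 + 1.15856e+08)/2 = 5.79781e+07.
So far: 8.49495e+08.
Order-1 term: 1/12 · (1.41288e+07 − 50000.0) = 1.17323e+06.
Running total after k=1: 8.50669e+08.
Order-2 term: −1/720 · (100860 − 6000.00) = -131.750.
Running total after k=2: 8.50669e+08.
Order-3 term: 1/30240 · (120.000 − 120.000) = 0.00000.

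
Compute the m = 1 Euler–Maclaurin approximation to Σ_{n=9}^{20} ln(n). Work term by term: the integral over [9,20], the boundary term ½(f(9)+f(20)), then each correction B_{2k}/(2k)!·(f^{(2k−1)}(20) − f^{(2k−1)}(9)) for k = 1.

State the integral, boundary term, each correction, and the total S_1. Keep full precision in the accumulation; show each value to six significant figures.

The integral term ∫_9^20 ln(x) dx = 29.1396.
Boundary: ½(f(9) + f(20)) = ½(2.19722 + 2.99573) = 2.59648.
Integral + boundary = 31.7361.
Correction k=1: B_{2}/2! · (f^{(1)}(20) − f^{(1)}(9)) = 1/12 · (0.0500000 − 0.111111) = -0.00509259.

S_1 ≈ 31.7310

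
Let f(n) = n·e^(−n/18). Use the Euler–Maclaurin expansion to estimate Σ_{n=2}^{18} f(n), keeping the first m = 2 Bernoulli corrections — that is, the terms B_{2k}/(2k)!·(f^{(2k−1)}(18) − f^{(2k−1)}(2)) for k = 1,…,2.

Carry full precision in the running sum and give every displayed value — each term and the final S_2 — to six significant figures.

S_2 ≈ 87.8958

Integral: ∫_2^18 x·e^(−x/18) dx = 83.7563.
Endpoint term: (f(2) + f(18))/2 = (1.78968 + 6.62183)/2 = 4.20575.
Integral + boundary = 87.9620.
Order-1 term: 1/12 · (0.00000 − 0.795413) = -0.0662844.
After k=1: 87.8957.
Order-2 term: −1/720 · (0.00227086 − 0.00797868) = 7.92752e-06.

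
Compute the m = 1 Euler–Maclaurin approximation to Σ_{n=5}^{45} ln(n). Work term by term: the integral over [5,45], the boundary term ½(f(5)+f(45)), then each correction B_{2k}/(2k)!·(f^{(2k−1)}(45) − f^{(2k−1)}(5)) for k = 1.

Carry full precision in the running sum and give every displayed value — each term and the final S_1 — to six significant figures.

S_1 ≈ 125.946

∫_5^45 ln(x) dx evaluates to 123.253.
Boundary: ½(f(5) + f(45)) = ½(1.60944 + 3.80666) = 2.70805.
Integral + boundary = 125.961.
Order-1 term: 1/12 · (0.0222222 − 0.200000) = -0.0148148.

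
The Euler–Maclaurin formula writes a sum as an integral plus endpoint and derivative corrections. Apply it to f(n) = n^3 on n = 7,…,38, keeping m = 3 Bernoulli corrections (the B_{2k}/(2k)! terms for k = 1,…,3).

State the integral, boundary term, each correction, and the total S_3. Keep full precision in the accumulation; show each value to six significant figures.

The integral term ∫_7^38 x^3 dx = 520684.
½[f(7) + f(38)] = ½[343.000 + 54872.0] = 27607.5.
Running total after boundary: 548291.
Order-1 term: 1/12 · (4332.00 − 147.000) = 348.750.
Partial sum through k=1: 548640.
Order-2 term: −1/720 · (6.00000 − 6.00000) = 0.00000.
Partial sum through k=2: 548640.
Order-3 term: 1/30240 · (0.00000 − 0.00000) = 0.00000.

S_3 ≈ 548640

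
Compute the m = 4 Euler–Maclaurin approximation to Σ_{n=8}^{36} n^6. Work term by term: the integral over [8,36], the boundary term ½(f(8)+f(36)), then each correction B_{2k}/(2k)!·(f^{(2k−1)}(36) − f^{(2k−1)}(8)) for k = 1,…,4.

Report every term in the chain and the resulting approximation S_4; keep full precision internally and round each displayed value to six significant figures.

S_4 ≈ 1.23133e+10

The integral term ∫_8^36 x^6 dx = 1.11946e+10.
Boundary: ½(f(8) + f(36)) = ½(262144 + 2.17678e+09) = 1.08852e+09.
Running total after boundary: 1.22831e+10.
Order-1 term: 1/12 · (3.62797e+08 − 196608) = 3.02167e+07.
Partial sum through k=1: 1.23133e+10.
Order-2 term: −1/720 · (5.59872e+06 − 61440.0) = -7690.67.
Partial sum through k=2: 1.23133e+10.
Order-3 term: 1/30240 · (25920.0 − 5760.00) = 0.666667.
Partial sum through k=3: 1.23133e+10.
Order-4 term: −1/1209600 · (0.00000 − 0.00000) = 0.00000.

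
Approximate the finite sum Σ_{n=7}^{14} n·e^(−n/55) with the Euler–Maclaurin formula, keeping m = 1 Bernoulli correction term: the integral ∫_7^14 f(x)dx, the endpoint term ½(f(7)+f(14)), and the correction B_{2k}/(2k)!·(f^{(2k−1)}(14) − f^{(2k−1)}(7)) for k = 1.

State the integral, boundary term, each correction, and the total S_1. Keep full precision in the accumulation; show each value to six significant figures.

S_1 ≈ 68.8304

The integral term ∫_7^14 x·e^(−x/55) dx = 60.3377.
Endpoint term: (f(7) + f(14))/2 = (6.16345 + 10.8538)/2 = 8.50861.
Integral + boundary = 68.8463.
Order-1 term: 1/12 · (0.577928 − 0.768431) = -0.0158753.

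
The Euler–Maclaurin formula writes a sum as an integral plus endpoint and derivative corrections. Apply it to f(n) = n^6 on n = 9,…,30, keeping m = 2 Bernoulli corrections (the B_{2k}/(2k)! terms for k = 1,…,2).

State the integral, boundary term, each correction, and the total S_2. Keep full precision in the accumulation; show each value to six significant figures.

∫_9^30 x^6 dx evaluates to 3.12360e+09.
½[f(9) + f(30)] = ½[531441 + 7.29000e+08] = 3.64766e+08.
Running total after boundary: 3.48837e+09.
Correction k=1: B_{2}/2! · (f^{(1)}(30) − f^{(1)}(9)) = 1/12 · (1.45800e+08 − 354294) = 1.21205e+07.
After k=1: 3.50049e+09.
Correction k=2: B_{4}/4! · (f^{(3)}(30) − f^{(3)}(9)) = −1/720 · (3.24000e+06 − 87480.0) = -4378.50.

S_2 ≈ 3.50048e+09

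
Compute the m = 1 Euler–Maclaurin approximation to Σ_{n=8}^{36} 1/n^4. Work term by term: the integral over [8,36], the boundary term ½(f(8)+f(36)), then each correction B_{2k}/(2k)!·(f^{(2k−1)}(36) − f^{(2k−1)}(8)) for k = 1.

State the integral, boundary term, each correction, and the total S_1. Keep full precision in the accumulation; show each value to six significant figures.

The integral term ∫_8^36 1/x^4 dx = 0.000643897.
Boundary: ½(f(8) + f(36)) = ½(0.000244141 + 5.95374e-07) = 0.000122368.
Integral + boundary = 0.000766265.
Order-1 term: 1/12 · (-6.61527e-08 − (-0.000122070)) = 1.01670e-05.

S_1 ≈ 0.000776432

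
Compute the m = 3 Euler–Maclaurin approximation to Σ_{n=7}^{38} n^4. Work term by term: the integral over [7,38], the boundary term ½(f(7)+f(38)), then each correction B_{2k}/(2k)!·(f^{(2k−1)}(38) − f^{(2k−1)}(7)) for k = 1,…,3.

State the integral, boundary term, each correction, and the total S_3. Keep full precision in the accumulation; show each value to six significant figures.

Integral: ∫_7^38 x^4 dx = 1.58437e+07.
Boundary: ½(f(7) + f(38)) = ½(2401.00 + 2.08514e+06) = 1.04377e+06.
Integral + boundary = 1.68874e+07.
Order-1 term: 1/12 · (219488 − 1372.00) = 18176.3.
Running total after k=1: 1.69056e+07.
Order-2 term: −1/720 · (912.000 − 168.000) = -1.03333.
Running total after k=2: 1.69056e+07.
Order-3 term: 1/30240 · (0.00000 − 0.00000) = 0.00000.

S_3 ≈ 1.69056e+07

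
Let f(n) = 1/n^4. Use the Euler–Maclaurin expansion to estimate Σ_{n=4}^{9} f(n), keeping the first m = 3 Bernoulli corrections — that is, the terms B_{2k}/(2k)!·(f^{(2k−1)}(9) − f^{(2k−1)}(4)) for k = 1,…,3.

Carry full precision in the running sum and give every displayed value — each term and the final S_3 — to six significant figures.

S_3 ≈ 0.00709100

∫_4^9 1/x^4 dx evaluates to 0.00475109.
Boundary: ½(f(4) + f(9)) = ½(0.00390625 + 0.000152416) = 0.00202933.
Integral + boundary = 0.00678042.
Order-1 term: 1/12 · (-6.77404e-05 − (-0.00390625)) = 0.000319876.
Running total after k=1: 0.00710029.
Order-2 term: −1/720 · (-2.50890e-05 − (-0.00732422)) = -1.01377e-05.
Running total after k=2: 0.00709016.
Order-3 term: 1/30240 · (-1.73455e-05 − (-0.0256348)) = 8.47137e-07.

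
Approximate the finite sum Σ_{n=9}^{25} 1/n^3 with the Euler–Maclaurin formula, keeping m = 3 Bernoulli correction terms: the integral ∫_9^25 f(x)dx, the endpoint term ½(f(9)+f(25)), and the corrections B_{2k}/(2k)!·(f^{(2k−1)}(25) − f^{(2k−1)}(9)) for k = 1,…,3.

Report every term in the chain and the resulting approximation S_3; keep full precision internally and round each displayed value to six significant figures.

S_3 ≈ 0.00612802

Integral: ∫_9^25 1/x^3 dx = 0.00537284.
Endpoint term: (f(9) + f(25))/2 = (0.00137174 + 6.40000e-05)/2 = 0.000717871.
So far: 0.00609071.
Correction k=1: B_{2}/2! · (f^{(1)}(25) − f^{(1)}(9)) = 1/12 · (-7.68000e-06 − (-0.000457247)) = 3.74639e-05.
After k=1: 0.00612817.
Correction k=2: B_{4}/4! · (f^{(3)}(25) − f^{(3)}(9)) = −1/720 · (-2.45760e-07 − (-0.000112901)) = -1.56465e-07.
After k=2: 0.00612802.
Correction k=3: B_{6}/6! · (f^{(5)}(25) − f^{(5)}(9)) = 1/30240 · (-1.65151e-08 − (-5.85410e-05)) = 1.93533e-09.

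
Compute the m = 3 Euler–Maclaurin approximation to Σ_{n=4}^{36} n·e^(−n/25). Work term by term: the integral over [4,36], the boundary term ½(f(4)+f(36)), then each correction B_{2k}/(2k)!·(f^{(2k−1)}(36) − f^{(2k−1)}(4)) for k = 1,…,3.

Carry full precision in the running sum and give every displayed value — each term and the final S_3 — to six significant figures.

Integral: ∫_4^36 x·e^(−x/25) dx = 256.489.
Boundary: ½(f(4) + f(36)) = ½(3.40858 + 8.52940) = 5.96899.
Running total after boundary: 262.458.
k=1: B_{2}/(2)! × [f^{(1)}(36) − f^{(1)}(4)] = 1/12 × (-0.104248 − 0.715801) = -0.0683374.
Partial sum through k=1: 262.390.
k=2: B_{4}/(4)! × [f^{(3)}(36) − f^{(3)}(4)] = −1/720 × (0.000591372 − 0.00387214) = 4.55662e-06.
Partial sum through k=2: 262.390.
k=3: B_{6}/(6)! × [f^{(5)}(36) − f^{(5)}(4)] = 1/30240 × (2.15926e-06 − 1.05584e-05) = -2.77749e-10.

S_3 ≈ 262.390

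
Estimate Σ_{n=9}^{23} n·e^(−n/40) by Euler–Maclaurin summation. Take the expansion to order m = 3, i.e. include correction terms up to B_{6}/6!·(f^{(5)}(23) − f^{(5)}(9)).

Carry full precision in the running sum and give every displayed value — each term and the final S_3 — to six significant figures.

Integral: ∫_9^23 x·e^(−x/40) dx = 147.076.
½[f(9) + f(23)] = ½[7.18665 + 12.9422] = 10.0644.
Integral + boundary = 157.140.
k=1: B_{2}/(2)! × [f^{(1)}(23) − f^{(1)}(9)] = 1/12 × (0.239150 − 0.618850) = -0.0316417.
After k=1: 157.108.
k=2: B_{4}/(4)! × [f^{(3)}(23) − f^{(3)}(9)] = −1/720 × (0.000852850 − 0.00138493) = 7.38996e-07.
After k=2: 157.108.
k=3: B_{6}/(6)! × [f^{(5)}(23) − f^{(5)}(9)] = 1/30240 × (9.72644e-07 − 1.48942e-06) = -1.70891e-11.

S_3 ≈ 157.108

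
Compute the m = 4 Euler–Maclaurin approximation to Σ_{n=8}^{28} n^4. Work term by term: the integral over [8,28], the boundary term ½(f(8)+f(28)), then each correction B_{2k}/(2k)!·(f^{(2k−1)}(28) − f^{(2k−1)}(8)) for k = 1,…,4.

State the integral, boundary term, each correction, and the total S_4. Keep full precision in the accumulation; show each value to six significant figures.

S_4 ≈ 3.75204e+06

The integral term ∫_8^28 x^4 dx = 3.43552e+06.
Boundary: ½(f(8) + f(28)) = ½(4096.00 + 614656) = 309376.
So far: 3.74490e+06.
Correction k=1: B_{2}/2! · (f^{(1)}(28) − f^{(1)}(8)) = 1/12 · (87808.0 − 2048.00) = 7146.67.
After k=1: 3.75204e+06.
Correction k=2: B_{4}/4! · (f^{(3)}(28) − f^{(3)}(8)) = −1/720 · (672.000 − 192.000) = -0.666667.
After k=2: 3.75204e+06.
Correction k=3: B_{6}/6! · (f^{(5)}(28) − f^{(5)}(8)) = 1/30240 · (0.00000 − 0.00000) = 0.00000.
After k=3: 3.75204e+06.
Correction k=4: B_{8}/8! · (f^{(7)}(28) − f^{(7)}(8)) = −1/1209600 · (0.00000 − 0.00000) = 0.00000.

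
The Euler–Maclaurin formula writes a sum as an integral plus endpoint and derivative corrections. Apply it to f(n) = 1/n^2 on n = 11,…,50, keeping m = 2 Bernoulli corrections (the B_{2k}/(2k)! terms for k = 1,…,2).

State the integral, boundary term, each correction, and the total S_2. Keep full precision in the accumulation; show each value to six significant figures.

∫_11^50 1/x^2 dx evaluates to 0.0709091.
½[f(11) + f(50)] = ½[0.00826446 + 0.000400000] = 0.00433223.
Running total after boundary: 0.0752413.
Order-1 term: 1/12 · (-1.60000e-05 − (-0.00150263)) = 0.000123886.
After k=1: 0.0753652.
Order-2 term: −1/720 · (-7.68000e-08 − (-0.000149021)) = -2.06867e-07.

S_2 ≈ 0.0753650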